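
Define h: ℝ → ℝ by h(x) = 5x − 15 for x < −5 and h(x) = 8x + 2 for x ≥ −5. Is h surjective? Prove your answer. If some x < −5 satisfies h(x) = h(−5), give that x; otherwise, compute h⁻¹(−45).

Both pieces are strictly increasing (slopes 5 and 8), so each is injective on its own interval.
The left piece maps (−∞, −5) onto (−∞, −40); the right piece maps [−5, ∞) onto [−38, ∞).
The union (−∞, −40) ∪ [−38, ∞) omits the interval between −40 and −38; in particular −40 has no preimage. So h is not surjective.
Because the two images are disjoint, no x < −5 has h(x) = h(−5), so we compute h⁻¹(−45): −45 lies in (−∞, −40), so solve 5x − 15 = −45: x = (−45 + 15)/5 = −6.

-6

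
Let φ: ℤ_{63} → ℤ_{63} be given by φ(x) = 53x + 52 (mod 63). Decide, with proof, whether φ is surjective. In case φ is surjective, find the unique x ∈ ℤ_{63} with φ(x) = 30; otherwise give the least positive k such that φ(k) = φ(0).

40

Since gcd(53, 63) = 1, 53 is invertible modulo 63. Euclid's algorithm: 63 = 1·53 + 10, 53 = 5·10 + 3, 10 = 3·3 + 1; back-substituting gives 1 = 44·53 − 37·63, so 53⁻¹ ≡ 44 (mod 63).
For any y ∈ ℤ_{63}, x = 44(y − 52) mod 63 satisfies φ(x) = 53·44(y − 52) + 52 ≡ y (since 53·44 ≡ 1 mod 63). So every y has a preimage.
Therefore φ is surjective.
Since φ is surjective, we find φ⁻¹(30): we need 53x ≡ 30 − 52 ≡ 41 (mod 63). Using 53⁻¹ = 44: x ≡ 44·41 = 1804 = 28·63 + 40, so x = 40.
Check: φ(40) = 53·40 + 52 = 2172 = 34·63 + 30 ≡ 30 (mod 63).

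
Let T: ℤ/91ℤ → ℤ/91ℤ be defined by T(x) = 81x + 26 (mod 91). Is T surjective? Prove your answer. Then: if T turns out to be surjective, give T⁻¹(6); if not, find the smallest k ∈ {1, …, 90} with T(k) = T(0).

Since gcd(81, 91) = 1, 81 is invertible modulo 91. Euclid's algorithm: 91 = 1·81 + 10, 81 = 8·10 + 1; back-substituting gives 1 = 9·81 − 8·91, so 81⁻¹ ≡ 9 (mod 91).
Then y ↦ 9(y − 26) is a two-sided inverse to T, so every y ∈ ℤ/91ℤ has a preimage.
Thus T is surjective.
Since T is surjective, we compute T⁻¹(6): solve 81x + 26 ≡ 6 (mod 91), i.e. 81x ≡ 71 (mod 91).
Multiplying by 81⁻¹ = 9 gives x ≡ 9·71 = 639 = 7·91 + 2 ≡ 2 (mod 91).
Check: T(2) = 81·2 + 26 = 188 = 2·91 + 6 ≡ 6 (mod 91).

2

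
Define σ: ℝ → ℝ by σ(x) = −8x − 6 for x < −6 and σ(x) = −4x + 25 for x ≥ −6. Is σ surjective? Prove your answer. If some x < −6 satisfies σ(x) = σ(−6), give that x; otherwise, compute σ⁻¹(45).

Both pieces are strictly decreasing (slopes −8 and −4), so each is injective on its own interval.
The left piece maps (−∞, −6) onto (42, ∞); the right piece maps [−6, ∞) onto (−∞, 49].
The union (42, ∞) ∪ (−∞, 49] covers ℝ, so σ is surjective.
For the follow-up: the images overlap, so an x < −6 with σ(x) = σ(−6) exists. σ(−6) = 49; solving −8x − 6 = 49 for x < −6 gives x = (49 + 6)/(−8) = −55/8.

-55/8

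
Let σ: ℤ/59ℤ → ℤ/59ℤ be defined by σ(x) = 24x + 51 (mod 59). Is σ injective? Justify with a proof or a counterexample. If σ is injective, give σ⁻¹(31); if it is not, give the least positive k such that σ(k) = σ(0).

9

By definition, injectivity means: for all x_1, x_2 in the domain, σ(x_1) = σ(x_2) implies x_1 = x_2.
If σ(x_1) = σ(x_2), then 24x_1 ≡ 24x_2 (mod 59). Because gcd(24, 59) = 1, we may cancel 24 to get x_1 ≡ x_2 (mod 59).
Therefore σ is injective.
We now compute 24⁻¹ mod 59 explicitly. Euclid's algorithm: 59 = 2·24 + 11, 24 = 2·11 + 2, 11 = 5·2 + 1; back-substituting gives 1 = 32·24 − 13·59, so 24⁻¹ ≡ 32 (mod 59).
Since σ is injective, we compute σ⁻¹(31): solve 24x + 51 ≡ 31 (mod 59), i.e. 24x ≡ 39 (mod 59).
Multiplying by 24⁻¹ = 32 gives x ≡ 32·39 = 1248 = 21·59 + 9 ≡ 9 (mod 59).
Check: σ(9) = 24·9 + 51 = 267 = 4·59 + 31 ≡ 31 (mod 59).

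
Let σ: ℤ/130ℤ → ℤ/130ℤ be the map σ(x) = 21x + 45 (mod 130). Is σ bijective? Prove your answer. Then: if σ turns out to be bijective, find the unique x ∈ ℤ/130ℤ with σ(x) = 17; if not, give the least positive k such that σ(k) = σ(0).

Suppose σ(u) = σ(v) in ℤ/130ℤ. Then 21u + 45 ≡ 21v + 45 (mod 130), therefore 21(u − v) ≡ 0 (mod 130).
Since gcd(21, 130) = 1, 21 is invertible modulo 130, hence u − v ≡ 0 (mod 130), i.e. u = v.
We now compute 21⁻¹ mod 130 explicitly. Euclid's algorithm: 130 = 6·21 + 4, 21 = 5·4 + 1; back-substituting gives 1 = 31·21 − 5·130, so 21⁻¹ ≡ 31 (mod 130).
For any y ∈ ℤ/130ℤ, x = 31(y − 45) mod 130 satisfies σ(x) = 21·31(y − 45) + 45 ≡ y (since 21·31 ≡ 1 mod 130). So every y has a preimage.
So σ is bijective.
Since σ is bijective, we compute σ⁻¹(17): solve 21x + 45 ≡ 17 (mod 130), i.e. 21x ≡ 102 (mod 130).
Multiplying by 21⁻¹ = 31 gives x ≡ 31·102 = 3162 = 24·130 + 42 ≡ 42 (mod 130).
Check: σ(42) = 21·42 + 45 = 927 = 7·130 + 17 ≡ 17 (mod 130).

42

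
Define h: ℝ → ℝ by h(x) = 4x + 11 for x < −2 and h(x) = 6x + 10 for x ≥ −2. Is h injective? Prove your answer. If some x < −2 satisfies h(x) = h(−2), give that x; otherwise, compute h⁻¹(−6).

-13/4

Both pieces are strictly increasing (slopes 4 and 6), so each is injective on its own interval.
The left piece maps (−∞, −2) onto (−∞, 3); the right piece maps [−2, ∞) onto [−2, ∞).
These images overlap. In particular h(−2) = −2 (right piece), and solving 4x + 11 = −2 on the left piece gives x = −13/4 < −2.
So h(−13/4) = h(−2) with −13/4 ≠ −2, and h is not injective. This x = −13/4 is the requested value below −2.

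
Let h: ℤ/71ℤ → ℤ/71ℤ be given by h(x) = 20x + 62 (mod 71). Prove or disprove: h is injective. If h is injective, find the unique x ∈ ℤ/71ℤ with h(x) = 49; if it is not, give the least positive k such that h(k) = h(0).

By definition, h is injective if h(u) = h(v) implies u = v.
Suppose h(u) = h(v) in ℤ/71ℤ. Then 20u + 62 ≡ 20v + 62 (mod 71), hence 20(u − v) ≡ 0 (mod 71).
Since gcd(20, 71) = 1, 20 is invertible modulo 71, thus u − v ≡ 0 (mod 71), i.e. u = v.
Thus h is injective.
We now compute 20⁻¹ mod 71 explicitly. Euclid's algorithm: 71 = 3·20 + 11, 20 = 1·11 + 9, 11 = 1·9 + 2, 9 = 4·2 + 1; back-substituting gives 1 = 32·20 − 9·71, so 20⁻¹ ≡ 32 (mod 71).
Since h is injective, we compute h⁻¹(49): solve 20x + 62 ≡ 49 (mod 71), i.e. 20x ≡ 58 (mod 71).
Multiplying by 20⁻¹ = 32 gives x ≡ 32·58 = 1856 = 26·71 + 10 ≡ 10 (mod 71).
Check: h(10) = 20·10 + 62 = 262 = 3·71 + 49 ≡ 49 (mod 71).

10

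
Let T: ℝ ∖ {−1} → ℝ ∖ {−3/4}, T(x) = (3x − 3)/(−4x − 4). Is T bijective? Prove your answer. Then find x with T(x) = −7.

Suppose T(a) = T(b). Cross-multiplying: (3a − 3)(−4b − 4) = (3b − 3)(−4a − 4).
Expanding both sides and cancelling the symmetric terms leaves −24·(a − b) = 0. Since −24 ≠ 0, a = b. So T is injective.
For any y ≠ −3/4, solving y(−4x − 4) = 3x − 3 for x gives a well-defined x ≠ −1. So T is surjective.
Therefore T is bijective.
Solving T(x) = −7: cross-multiplying gives 3x − 3 = −7(−4x − 4), which rearranges to −25x = 31, so x = −31/25.

-31/25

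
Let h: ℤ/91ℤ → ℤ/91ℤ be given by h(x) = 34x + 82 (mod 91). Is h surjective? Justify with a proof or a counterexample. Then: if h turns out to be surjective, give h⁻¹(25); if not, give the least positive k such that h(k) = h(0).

By definition, surjectivity means every element of the codomain has a preimage under h.
Since gcd(34, 91) = 1, 34 is invertible modulo 91. Euclid's algorithm: 91 = 2·34 + 23, 34 = 1·23 + 11, 23 = 2·11 + 1; back-substituting gives 1 = 83·34 − 31·91, so 34⁻¹ ≡ 83 (mod 91).
Then y ↦ 83(y − 82) is a two-sided inverse to h, so every y ∈ ℤ/91ℤ has a preimage.
So h is surjective.
Since h is surjective, we find h⁻¹(25): we need 34x ≡ 25 − 82 ≡ 34 (mod 91). Using 34⁻¹ = 83: x ≡ 83·34 = 2822 = 31·91 + 1, so x = 1.
Check: h(1) = 34·1 + 82 = 116 = 1·91 + 25 ≡ 25 (mod 91).

1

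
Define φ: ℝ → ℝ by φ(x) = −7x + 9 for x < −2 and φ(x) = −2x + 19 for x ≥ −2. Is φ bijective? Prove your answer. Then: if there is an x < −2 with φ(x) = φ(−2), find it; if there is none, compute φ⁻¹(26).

Both pieces are strictly decreasing (slopes −7 and −2), so each is injective on its own interval.
The left piece maps (−∞, −2) onto (23, ∞); the right piece maps [−2, ∞) onto (−∞, 23].
Since 23 = 23, the images partition ℝ: φ is injective and surjective, hence bijective.
Because the two images are disjoint, no x < −2 has φ(x) = φ(−2), so we compute φ⁻¹(26): 26 lies in (23, ∞), so solve −7x + 9 = 26: x = (26 − 9)/(−7) = −17/7.

-17/7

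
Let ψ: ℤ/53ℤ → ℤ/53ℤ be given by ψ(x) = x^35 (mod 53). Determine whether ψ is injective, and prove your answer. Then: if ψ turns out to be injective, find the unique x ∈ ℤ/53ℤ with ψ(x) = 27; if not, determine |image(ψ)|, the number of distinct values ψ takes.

Since 53 is prime, the nonzero elements of ℤ/53ℤ form a cyclic group of order 52.
As gcd(35, 52) = 1, raising to the 35th power is a bijection on this group: if s^35 ≡ t^35 then (st^{−1})^35 = 1, and the only element of order dividing gcd(35, 52) = 1 is 1, so s = t.
With ψ(0) = 0 this makes ψ injective on all of ℤ/53ℤ, hence bijective (finite equal-size domain and codomain). In particular ψ is injective.
Since ψ is injective, we find the preimage of 27. The inverse of x ↦ x^35 on (ℤ/53ℤ)^× is x ↦ x^3, because 35·3 = 105 = 2·52 + 1 ≡ 1 (mod 52) and x^{52} = 1 for x ≠ 0 (Fermat). So ψ⁻¹(27) = 27^3 mod 53.
Repeated squaring mod 53: 27^1 ≡ 27, 27^2 ≡ 27² = 729 ≡ 40. Since 3 = 2 + 1, 27^3 ≡ 40·27: 40·27 = 1080 ≡ 20. So 27^3 ≡ 20 (mod 53).
Hence ψ⁻¹(27) = 20.

20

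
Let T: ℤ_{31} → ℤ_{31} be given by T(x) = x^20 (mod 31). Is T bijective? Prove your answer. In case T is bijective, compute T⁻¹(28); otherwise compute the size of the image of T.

T(1) = 1^20 = 1.
T(2): Repeated squaring mod 31: 2^1 ≡ 2, 2^2 ≡ 2² = 4, 2^4 ≡ 4² = 16, 2^8 ≡ 16² = 256 ≡ 8, 2^16 ≡ 8² = 64 ≡ 2. Since 20 = 16 + 4, 2^20 ≡ 2·16: 2·16 = 32 ≡ 1. So 2^20 ≡ 1 (mod 31).
So T(1) = T(2) = 1 while 1 ≠ 2, therefore T is not injective, hence not bijective.
Since T is not bijective, we determine |image(T)|. Computing x^20 mod 31 for each x (by repeated squaring, reducing mod 31 at every step), the values T(0), T(1), …, T(30) are: 0, 1, 1, 5, 1, 25, 5, 5, 1, 25, 25, 25, 5, 25, 5, 1, 1, 5, 25, 5, 25, 25, 25, 1, 5, 5, 25, 1, 5, 1, 1.
The distinct values are {0, 1, 5, 25}; there are 4 of them.

4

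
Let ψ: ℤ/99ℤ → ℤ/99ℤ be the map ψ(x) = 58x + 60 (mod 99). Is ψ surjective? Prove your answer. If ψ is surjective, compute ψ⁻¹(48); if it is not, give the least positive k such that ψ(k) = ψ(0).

51

Since gcd(58, 99) = 1, 58 is invertible modulo 99. Euclid's algorithm: 99 = 1·58 + 41, 58 = 1·41 + 17, 41 = 2·17 + 7, 17 = 2·7 + 3, 7 = 2·3 + 1; back-substituting gives 1 = 70·58 − 41·99, so 58⁻¹ ≡ 70 (mod 99).
Then y ↦ 70(y − 60) is a two-sided inverse to ψ, so every y ∈ ℤ/99ℤ has a preimage.
Therefore ψ is surjective.
Since ψ is surjective, we compute ψ⁻¹(48): solve 58x + 60 ≡ 48 (mod 99), i.e. 58x ≡ 87 (mod 99).
Multiplying by 58⁻¹ = 70 gives x ≡ 70·87 = 6090 = 61·99 + 51 ≡ 51 (mod 99).
Check: ψ(51) = 58·51 + 60 = 3018 = 30·99 + 48 ≡ 48 (mod 99).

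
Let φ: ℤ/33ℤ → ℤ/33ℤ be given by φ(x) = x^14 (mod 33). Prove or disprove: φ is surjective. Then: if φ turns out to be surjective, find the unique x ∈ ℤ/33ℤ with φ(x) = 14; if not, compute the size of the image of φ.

12

φ(4): Repeated squaring mod 33: 4^1 ≡ 4, 4^2 ≡ 4² = 16, 4^4 ≡ 16² = 256 ≡ 25, 4^8 ≡ 25² = 625 ≡ 31. Since 14 = 8 + 4 + 2, 4^14 ≡ 31·25·16: 31·25 = 775 ≡ 16, then 16·16 = 256 ≡ 25. So 4^14 ≡ 25 (mod 33).
φ(7): Repeated squaring mod 33: 7^1 ≡ 7, 7^2 ≡ 7² = 49 ≡ 16, 7^4 ≡ 16² = 256 ≡ 25, 7^8 ≡ 25² = 625 ≡ 31. Since 14 = 8 + 4 + 2, 7^14 ≡ 31·25·16: 31·25 = 775 ≡ 16, then 16·16 = 256 ≡ 25. So 7^14 ≡ 25 (mod 33).
So φ(4) = φ(7) = 25 while 4 ≠ 7, so φ is not injective.
A non-injective map from the 33-element set ℤ/33ℤ to itself takes at most 32 distinct values, so it cannot be surjective. So φ is not surjective.
Since φ is not surjective, we determine |image(φ)|. Computing x^14 mod 33 for each x (by repeated squaring, reducing mod 33 at every step), the values φ(0), φ(1), …, φ(32) are: 0, 1, 16, 15, 25, 31, 9, 25, 4, 27, 1, 22, 12, 16, 4, 3, 31, 31, 3, 4, 16, 12, 22, 1, 27, 4, 25, 9, 31, 25, 15, 16, 1.
The distinct values are {0, 1, 3, 4, 9, 12, 15, 16, 22, 25, 27, 31}; there are 12 of them.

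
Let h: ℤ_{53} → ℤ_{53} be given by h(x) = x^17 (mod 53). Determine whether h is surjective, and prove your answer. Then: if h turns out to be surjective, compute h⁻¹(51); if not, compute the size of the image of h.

Since 53 is prime, the nonzero elements of ℤ_{53} form a cyclic group of order 52.
As gcd(17, 52) = 1, raising to the 17th power is a bijection on this group: if u^17 ≡ v^17 then (uv^{−1})^17 = 1, and the only element of order dividing gcd(17, 52) = 1 is 1, so u = v.
With h(0) = 0 this makes h injective on all of ℤ_{53}, hence bijective (finite equal-size domain and codomain). In particular h is surjective.
Since h is surjective, we find the preimage of 51. The inverse of x ↦ x^17 on (ℤ_{53})^× is x ↦ x^49, because 17·49 = 833 = 16·52 + 1 ≡ 1 (mod 52) and x^{52} = 1 for x ≠ 0 (Fermat). So h⁻¹(51) = 51^49 mod 53.
Repeated squaring mod 53: 51^1 ≡ 51, 51^2 ≡ 51² = 2601 ≡ 4, 51^4 ≡ 4² = 16, 51^8 ≡ 16² = 256 ≡ 44, 51^16 ≡ 44² = 1936 ≡ 28, 51^32 ≡ 28² = 784 ≡ 42. Since 49 = 32 + 16 + 1, 51^49 ≡ 42·28·51: 42·28 = 1176 ≡ 10, then 10·51 = 510 ≡ 33. So 51^49 ≡ 33 (mod 53).
Hence h⁻¹(51) = 33.

33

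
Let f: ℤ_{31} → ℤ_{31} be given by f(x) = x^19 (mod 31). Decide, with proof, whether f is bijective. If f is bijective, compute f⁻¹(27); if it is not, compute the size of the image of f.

Since 31 is prime, the nonzero elements of ℤ_{31} form a cyclic group of order 30.
As gcd(19, 30) = 1, raising to the 19th power is a bijection on this group: if x_1^19 ≡ x_2^19 then (x_1x_2^{−1})^19 = 1, and the only element of order dividing gcd(19, 30) = 1 is 1, so x_1 = x_2.
With f(0) = 0 this makes f injective on all of ℤ_{31}, hence bijective (finite equal-size domain and codomain). In particular f is bijective.
Since f is bijective, we find the preimage of 27. The inverse of x ↦ x^19 on (ℤ_{31})^× is x ↦ x^19, because 19·19 = 361 = 12·30 + 1 ≡ 1 (mod 30) and x^{30} = 1 for x ≠ 0 (Fermat). So f⁻¹(27) = 27^19 mod 31.
Repeated squaring mod 31: 27^1 ≡ 27, 27^2 ≡ 27² = 729 ≡ 16, 27^4 ≡ 16² = 256 ≡ 8, 27^8 ≡ 8² = 64 ≡ 2, 27^16 ≡ 2² = 4. Since 19 = 16 + 2 + 1, 27^19 ≡ 4·16·27: 4·16 = 64 ≡ 2, then 2·27 = 54 ≡ 23. So 27^19 ≡ 23 (mod 31).
Hence f⁻¹(27) = 23.

23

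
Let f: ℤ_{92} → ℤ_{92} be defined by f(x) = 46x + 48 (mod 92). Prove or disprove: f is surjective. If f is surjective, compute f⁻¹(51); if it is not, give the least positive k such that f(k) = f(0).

Since gcd(46, 92) = 46, we have 46x ≡ 0 (mod 46) for all x, so f(x) ≡ 2 (mod 46).
But 0 ≢ 2 (mod 46), so 0 ∈ ℤ_{92} has no preimage. Therefore f is not surjective.
Since f is not surjective, we find the least positive k with f(k) = f(0): this means 46k ≡ 0 (mod 92), i.e. 92 ∣ 46k. Since gcd(46, 92) = 46, dividing through by 46 this holds exactly when 2 ∣ k.
The smallest positive such k is 2.

2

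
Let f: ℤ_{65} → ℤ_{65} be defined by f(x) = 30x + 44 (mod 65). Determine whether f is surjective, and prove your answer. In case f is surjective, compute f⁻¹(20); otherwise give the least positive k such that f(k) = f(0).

13

Since gcd(30, 65) = 5, we have 30x ≡ 0 (mod 5) for all x, so f(x) ≡ 4 (mod 5).
But 0 ≢ 4 (mod 5), so 0 ∈ ℤ_{65} has no preimage. Therefore f is not surjective.
Since f is not surjective, we find the least positive k with f(k) = f(0): this means 30k ≡ 0 (mod 65), i.e. 65 ∣ 30k. Since gcd(30, 65) = 5, dividing through by 5 this holds exactly when 13 ∣ 6k, and as gcd(6, 13) = 1, exactly when 13 ∣ k.
The smallest positive such k is 13.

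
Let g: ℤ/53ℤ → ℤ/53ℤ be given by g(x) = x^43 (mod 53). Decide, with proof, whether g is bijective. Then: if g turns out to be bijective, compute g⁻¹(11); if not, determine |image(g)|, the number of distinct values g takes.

Since 53 is prime, the nonzero elements of ℤ/53ℤ form a cyclic group of order 52.
As gcd(43, 52) = 1, raising to the 43rd power is a bijection on this group: if u^43 ≡ v^43 then (uv^{−1})^43 = 1, and the only element of order dividing gcd(43, 52) = 1 is 1, so u = v.
With g(0) = 0 this makes g injective on all of ℤ/53ℤ, hence bijective (finite equal-size domain and codomain). In particular g is bijective.
Since g is bijective, we find the preimage of 11. The inverse of x ↦ x^43 on (ℤ/53ℤ)^× is x ↦ x^23, because 43·23 = 989 = 19·52 + 1 ≡ 1 (mod 52) and x^{52} = 1 for x ≠ 0 (Fermat). So g⁻¹(11) = 11^23 mod 53.
Repeated squaring mod 53: 11^1 ≡ 11, 11^2 ≡ 11² = 121 ≡ 15, 11^4 ≡ 15² = 225 ≡ 13, 11^8 ≡ 13² = 169 ≡ 10, 11^16 ≡ 10² = 100 ≡ 47. Since 23 = 16 + 4 + 2 + 1, 11^23 ≡ 47·13·15·11: 47·13 = 611 ≡ 28, then 28·15 = 420 ≡ 49, then 49·11 = 539 ≡ 9. So 11^23 ≡ 9 (mod 53).
Hence g⁻¹(11) = 9.

9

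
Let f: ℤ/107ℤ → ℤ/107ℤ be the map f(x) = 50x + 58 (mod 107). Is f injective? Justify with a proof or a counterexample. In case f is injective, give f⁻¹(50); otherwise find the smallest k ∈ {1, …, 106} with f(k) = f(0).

94

Recall that f is injective if f(x_1) = f(x_2) implies x_1 = x_2.
If f(x_1) = f(x_2), then 50x_1 ≡ 50x_2 (mod 107). Because gcd(50, 107) = 1, we may cancel 50 to get x_1 ≡ x_2 (mod 107).
Hence f is injective.
We now compute 50⁻¹ mod 107 explicitly. Euclid's algorithm: 107 = 2·50 + 7, 50 = 7·7 + 1; back-substituting gives 1 = 15·50 − 7·107, so 50⁻¹ ≡ 15 (mod 107).
Since f is injective, we find f⁻¹(50): we need 50x ≡ 50 − 58 ≡ 99 (mod 107). Using 50⁻¹ = 15: x ≡ 15·99 = 1485 = 13·107 + 94, so x = 94.
Check: f(94) = 50·94 + 58 = 4758 = 44·107 + 50 ≡ 50 (mod 107).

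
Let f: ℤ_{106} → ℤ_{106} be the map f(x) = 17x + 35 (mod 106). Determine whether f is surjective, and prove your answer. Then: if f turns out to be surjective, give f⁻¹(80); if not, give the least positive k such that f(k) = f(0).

Since gcd(17, 106) = 1, 17 is invertible modulo 106. Euclid's algorithm: 106 = 6·17 + 4, 17 = 4·4 + 1; back-substituting gives 1 = 25·17 − 4·106, so 17⁻¹ ≡ 25 (mod 106).
Then y ↦ 25(y − 35) is a two-sided inverse to f, so every y ∈ ℤ_{106} has a preimage.
Hence f is surjective.
Since f is surjective, we find f⁻¹(80): we need 17x ≡ 80 − 35 ≡ 45 (mod 106). Using 17⁻¹ = 25: x ≡ 25·45 = 1125 = 10·106 + 65, so x = 65.
Check: f(65) = 17·65 + 35 = 1140 = 10·106 + 80 ≡ 80 (mod 106).

65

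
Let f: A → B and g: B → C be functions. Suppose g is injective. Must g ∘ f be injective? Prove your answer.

not injective

No. Take A = {1, 2}, B = C = {1, 2, 3, 4}, f(1) = f(2) = 1, and g = identity (injective).
Then (g ∘ f)(1) = (g ∘ f)(2) = 1 with 1 ≠ 2, so g ∘ f is not injective.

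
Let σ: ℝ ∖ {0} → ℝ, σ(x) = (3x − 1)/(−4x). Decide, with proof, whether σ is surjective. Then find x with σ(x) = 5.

If σ(x) = −3/4, cross-multiplying gives −4(3x − 1) = 3(−4x), which simplifies to 4 = 0 — false.  So −3/4 has no preimage and σ is not surjective.
Solving σ(x) = 5: cross-multiplying gives 3x − 1 = 5(−4x), which rearranges to 23x = 1, so x = 1/23.

1/23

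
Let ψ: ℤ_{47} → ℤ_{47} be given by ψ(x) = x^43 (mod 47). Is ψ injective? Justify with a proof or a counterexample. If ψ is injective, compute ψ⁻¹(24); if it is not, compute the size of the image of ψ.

21

Since 47 is prime, the nonzero elements of ℤ_{47} form a cyclic group of order 46.
As gcd(43, 46) = 1, raising to the 43rd power is a bijection on this group: if a^43 ≡ b^43 then (ab^{−1})^43 = 1, and the only element of order dividing gcd(43, 46) = 1 is 1, so a = b.
With ψ(0) = 0 this makes ψ injective on all of ℤ_{47}, hence bijective (finite equal-size domain and codomain). In particular ψ is injective.
Since ψ is injective, we find the preimage of 24. The inverse of x ↦ x^43 on (ℤ_{47})^× is x ↦ x^15, because 43·15 = 645 = 14·46 + 1 ≡ 1 (mod 46) and x^{46} = 1 for x ≠ 0 (Fermat). So ψ⁻¹(24) = 24^15 mod 47.
Repeated squaring mod 47: 24^1 ≡ 24, 24^2 ≡ 24² = 576 ≡ 12, 24^4 ≡ 12² = 144 ≡ 3, 24^8 ≡ 3² = 9. Since 15 = 8 + 4 + 2 + 1, 24^15 ≡ 9·3·12·24: 9·3 = 27, then 27·12 = 324 ≡ 42, then 42·24 = 1008 ≡ 21. So 24^15 ≡ 21 (mod 47).
Hence ψ⁻¹(24) = 21.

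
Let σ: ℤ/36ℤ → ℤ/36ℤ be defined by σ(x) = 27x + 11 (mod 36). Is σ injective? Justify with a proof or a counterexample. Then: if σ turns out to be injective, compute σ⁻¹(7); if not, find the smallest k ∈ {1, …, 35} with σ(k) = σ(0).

Recall that σ is injective when σ(s) = σ(t) forces s = t.
We have gcd(27, 36) = 9 > 1. Taking s = 0 and t = 4: σ(0) = 11 and σ(4) = 27·4 + 11 = 119 ≡ 11 (mod 36).
So σ(0) = σ(4) while 0 ≠ 4, therefore σ is not injective.
Since σ is not injective, we find the least positive k with σ(k) = σ(0): this means 27k ≡ 0 (mod 36), i.e. 36 ∣ 27k. Since gcd(27, 36) = 9, dividing through by 9 this holds exactly when 4 ∣ 3k, and as gcd(3, 4) = 1, exactly when 4 ∣ k.
The smallest positive such k is 4.

4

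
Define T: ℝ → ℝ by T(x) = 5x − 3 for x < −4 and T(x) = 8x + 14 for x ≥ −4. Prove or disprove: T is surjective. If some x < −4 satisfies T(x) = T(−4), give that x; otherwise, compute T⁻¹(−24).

-21/5

Both pieces are strictly increasing (slopes 5 and 8), so each is injective on its own interval.
The left piece maps (−∞, −4) onto (−∞, −23); the right piece maps [−4, ∞) onto [−18, ∞).
The union (−∞, −23) ∪ [−18, ∞) omits the interval between −23 and −18; in particular −23 has no preimage. So T is not surjective.
Because the two images are disjoint, no x < −4 has T(x) = T(−4), so we compute T⁻¹(−24): −24 lies in (−∞, −23), so solve 5x − 3 = −24: x = (−24 + 3)/5 = −21/5.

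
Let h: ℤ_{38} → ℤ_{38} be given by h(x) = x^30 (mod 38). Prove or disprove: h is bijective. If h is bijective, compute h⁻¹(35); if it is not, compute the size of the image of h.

h(3): Repeated squaring mod 38: 3^1 ≡ 3, 3^2 ≡ 3² = 9, 3^4 ≡ 9² = 81 ≡ 5, 3^8 ≡ 5² = 25, 3^16 ≡ 25² = 625 ≡ 17. Since 30 = 16 + 8 + 4 + 2, 3^30 ≡ 17·25·5·9: 17·25 = 425 ≡ 7, then 7·5 = 35, then 35·9 = 315 ≡ 11. So 3^30 ≡ 11 (mod 38).
h(5): Repeated squaring mod 38: 5^1 ≡ 5, 5^2 ≡ 5² = 25, 5^4 ≡ 25² = 625 ≡ 17, 5^8 ≡ 17² = 289 ≡ 23, 5^16 ≡ 23² = 529 ≡ 35. Since 30 = 16 + 8 + 4 + 2, 5^30 ≡ 35·23·17·25: 35·23 = 805 ≡ 7, then 7·17 = 119 ≡ 5, then 5·25 = 125 ≡ 11. So 5^30 ≡ 11 (mod 38).
So h(3) = h(5) = 11 while 3 ≠ 5, thus h is not injective, hence not bijective.
Since h is not bijective, we determine |image(h)|. Computing x^30 mod 38 for each x (by repeated squaring, reducing mod 38 at every step), the values h(0), h(1), …, h(37) are: 0, 1, 30, 11, 26, 11, 26, 1, 20, 7, 26, 1, 20, 7, 30, 7, 30, 11, 20, 19, 20, 11, 30, 7, 30, 7, 20, 1, 26, 7, 20, 1, 26, 11, 26, 11, 30, 1.
The distinct values are {0, 1, 7, 11, 19, 20, 26, 30}; there are 8 of them.

8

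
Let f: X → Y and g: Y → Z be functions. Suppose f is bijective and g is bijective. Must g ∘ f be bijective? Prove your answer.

Injectivity: if g(f(a)) = g(f(b)) then f(a) = f(b) (g injective) so a = b (f injective).
Surjectivity: for c ∈ Z pick b with g(b) = c, then a with f(a) = b; then (g ∘ f)(a) = c.
Thus g ∘ f is bijective.

bijective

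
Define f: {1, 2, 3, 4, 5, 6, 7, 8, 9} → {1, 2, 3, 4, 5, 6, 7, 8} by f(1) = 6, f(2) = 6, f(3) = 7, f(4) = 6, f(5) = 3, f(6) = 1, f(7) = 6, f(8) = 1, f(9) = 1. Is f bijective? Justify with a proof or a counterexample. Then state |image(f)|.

f(1) = 6 = f(2) with 1 ≠ 2, so f is not injective, hence not bijective.
The image of f is {1, 3, 6, 7}, which has 4 elements.

4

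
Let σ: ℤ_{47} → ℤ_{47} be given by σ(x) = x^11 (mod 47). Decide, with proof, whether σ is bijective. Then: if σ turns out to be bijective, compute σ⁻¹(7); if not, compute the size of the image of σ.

24

Since 47 is prime, the nonzero elements of ℤ_{47} form a cyclic group of order 46.
As gcd(11, 46) = 1, raising to the 11th power is a bijection on this group: if s^11 ≡ t^11 then (st^{−1})^11 = 1, and the only element of order dividing gcd(11, 46) = 1 is 1, so s = t.
With σ(0) = 0 this makes σ injective on all of ℤ_{47}, hence bijective (finite equal-size domain and codomain). In particular σ is bijective.
Since σ is bijective, we find the preimage of 7. The inverse of x ↦ x^11 on (ℤ_{47})^× is x ↦ x^21, because 11·21 = 231 = 5·46 + 1 ≡ 1 (mod 46) and x^{46} = 1 for x ≠ 0 (Fermat). So σ⁻¹(7) = 7^21 mod 47.
Repeated squaring mod 47: 7^1 ≡ 7, 7^2 ≡ 7² = 49 ≡ 2, 7^4 ≡ 2² = 4, 7^8 ≡ 4² = 16, 7^16 ≡ 16² = 256 ≡ 21. Since 21 = 16 + 4 + 1, 7^21 ≡ 21·4·7: 21·4 = 84 ≡ 37, then 37·7 = 259 ≡ 24. So 7^21 ≡ 24 (mod 47).
Hence σ⁻¹(7) = 24.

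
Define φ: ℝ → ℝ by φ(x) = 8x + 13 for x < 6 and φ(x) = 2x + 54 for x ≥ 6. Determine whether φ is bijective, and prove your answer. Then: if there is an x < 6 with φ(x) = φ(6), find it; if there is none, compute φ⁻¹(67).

Both pieces are strictly increasing (slopes 8 and 2), so each is injective on its own interval.
The left piece maps (−∞, 6) onto (−∞, 61); the right piece maps [6, ∞) onto [66, ∞).
The images leave a gap (61 has no preimage), so φ is not surjective, hence not bijective.
Because the two images are disjoint, no x < 6 has φ(x) = φ(6), so we compute φ⁻¹(67): 67 lies in [66, ∞), so solve 2x + 54 = 67: x = (67 − 54)/2 = 13/2.

13/2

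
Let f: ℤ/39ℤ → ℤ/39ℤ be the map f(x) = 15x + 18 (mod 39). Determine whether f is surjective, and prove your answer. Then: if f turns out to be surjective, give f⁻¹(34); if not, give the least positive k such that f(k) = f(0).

13

Since gcd(15, 39) = 3, we have 15x ≡ 0 (mod 3) for all x, so f(x) ≡ 0 (mod 3).
But 1 ≢ 0 (mod 3), so 1 ∈ ℤ/39ℤ has no preimage. Thus f is not surjective.
Since f is not surjective, we find the least positive k with f(k) = f(0): this means 15k ≡ 0 (mod 39), i.e. 39 ∣ 15k. Since gcd(15, 39) = 3, dividing through by 3 this holds exactly when 13 ∣ 5k, and as gcd(5, 13) = 1, exactly when 13 ∣ k.
The smallest positive such k is 13.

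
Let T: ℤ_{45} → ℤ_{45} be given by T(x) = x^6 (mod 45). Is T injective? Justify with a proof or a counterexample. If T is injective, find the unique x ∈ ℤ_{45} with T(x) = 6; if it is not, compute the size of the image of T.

6

T(1) = 1^6 = 1.
T(4): Repeated squaring mod 45: 4^1 ≡ 4, 4^2 ≡ 4² = 16, 4^4 ≡ 16² = 256 ≡ 31. Since 6 = 4 + 2, 4^6 ≡ 31·16: 31·16 = 496 ≡ 1. So 4^6 ≡ 1 (mod 45).
So T(1) = T(4) = 1 while 1 ≠ 4, thus T is not injective.
Since T is not injective, we determine |image(T)|. Computing x^6 mod 45 for each x (by repeated squaring, reducing mod 45 at every step), the values T(0), T(1), …, T(44) are: 0, 1, 19, 9, 1, 10, 36, 19, 19, 36, 10, 1, 9, 19, 1, 0, 1, 19, 9, 1, 10, 36, 19, 19, 36, 10, 1, 9, 19, 1, 0, 1, 19, 9, 1, 10, 36, 19, 19, 36, 10, 1, 9, 19, 1.
The distinct values are {0, 1, 9, 10, 19, 36}; there are 6 of them.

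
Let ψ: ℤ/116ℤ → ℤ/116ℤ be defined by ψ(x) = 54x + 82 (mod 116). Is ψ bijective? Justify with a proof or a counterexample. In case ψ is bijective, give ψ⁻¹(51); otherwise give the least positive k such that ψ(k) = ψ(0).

58

We have gcd(54, 116) = 2 > 1. Taking x_1 = 0 and x_2 = 58: ψ(0) = 82 and ψ(58) = 54·58 + 82 = 3214 ≡ 82 (mod 116).
So ψ(0) = ψ(58) while 0 ≠ 58, hence ψ is not injective, hence not bijective.
Since ψ is not bijective, we find the least positive k with ψ(k) = ψ(0): this means 54k ≡ 0 (mod 116), i.e. 116 ∣ 54k. Since gcd(54, 116) = 2, dividing through by 2 this holds exactly when 58 ∣ 27k, and as gcd(27, 58) = 1, exactly when 58 ∣ k.
The smallest positive such k is 58.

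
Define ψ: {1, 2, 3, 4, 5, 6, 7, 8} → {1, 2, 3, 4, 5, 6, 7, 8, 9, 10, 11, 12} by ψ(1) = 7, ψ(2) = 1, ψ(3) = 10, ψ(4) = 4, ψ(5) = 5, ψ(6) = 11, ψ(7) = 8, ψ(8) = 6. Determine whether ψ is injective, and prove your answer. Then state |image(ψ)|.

The values ψ(1), …, ψ(8) are 7, 1, 10, 4, 5, 11, 8, 6 — all distinct.
So ψ(u) = ψ(v) only when u = v, and ψ is injective.
The image of ψ is {1, 4, 5, 6, 7, 8, 10, 11}, which has 8 elements.

8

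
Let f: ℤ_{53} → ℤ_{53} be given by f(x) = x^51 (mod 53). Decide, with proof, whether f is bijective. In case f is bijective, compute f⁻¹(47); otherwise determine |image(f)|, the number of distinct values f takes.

44

Since 53 is prime, the nonzero elements of ℤ_{53} form a cyclic group of order 52.
As gcd(51, 52) = 1, raising to the 51st power is a bijection on this group: if a^51 ≡ b^51 then (ab^{−1})^51 = 1, and the only element of order dividing gcd(51, 52) = 1 is 1, so a = b.
With f(0) = 0 this makes f injective on all of ℤ_{53}, hence bijective (finite equal-size domain and codomain). In particular f is bijective.
Since f is bijective, we find the preimage of 47. The inverse of x ↦ x^51 on (ℤ_{53})^× is x ↦ x^51, because 51·51 = 2601 = 50·52 + 1 ≡ 1 (mod 52) and x^{52} = 1 for x ≠ 0 (Fermat). So f⁻¹(47) = 47^51 mod 53.
Repeated squaring mod 53: 47^1 ≡ 47, 47^2 ≡ 47² = 2209 ≡ 36, 47^4 ≡ 36² = 1296 ≡ 24, 47^8 ≡ 24² = 576 ≡ 46, 47^16 ≡ 46² = 2116 ≡ 49, 47^32 ≡ 49² = 2401 ≡ 16. Since 51 = 32 + 16 + 2 + 1, 47^51 ≡ 16·49·36·47: 16·49 = 784 ≡ 42, then 42·36 = 1512 ≡ 28, then 28·47 = 1316 ≡ 44. So 47^51 ≡ 44 (mod 53).
Hence f⁻¹(47) = 44.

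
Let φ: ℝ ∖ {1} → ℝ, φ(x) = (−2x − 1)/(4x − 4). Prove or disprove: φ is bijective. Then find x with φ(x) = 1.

If φ(x) = −1/2, cross-multiplying gives 4(−2x − 1) = −2(4x − 4), which simplifies to −4 = 8 — false.  So −1/2 has no preimage and φ is not surjective.
Thus φ is not bijective.
Solving φ(x) = 1: cross-multiplying gives −2x − 1 = 1(4x − 4), which rearranges to −6x = −3, so x = 1/2.

1/2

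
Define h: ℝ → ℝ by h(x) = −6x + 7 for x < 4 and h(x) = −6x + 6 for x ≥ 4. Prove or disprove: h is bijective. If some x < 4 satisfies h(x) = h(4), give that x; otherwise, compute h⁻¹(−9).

8/3

Both pieces are strictly decreasing (slopes −6 and −6), so each is injective on its own interval.
The left piece maps (−∞, 4) onto (−17, ∞); the right piece maps [4, ∞) onto (−∞, −18].
The images leave a gap (−17 has no preimage), so h is not surjective, hence not bijective.
Because the two images are disjoint, no x < 4 has h(x) = h(4), so we compute h⁻¹(−9): −9 lies in (−17, ∞), so solve −6x + 7 = −9: x = (−9 − 7)/(−6) = 8/3.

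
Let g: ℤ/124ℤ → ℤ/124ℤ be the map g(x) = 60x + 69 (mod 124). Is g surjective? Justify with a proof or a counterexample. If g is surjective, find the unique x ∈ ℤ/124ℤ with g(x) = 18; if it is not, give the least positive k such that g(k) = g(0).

Since gcd(60, 124) = 4, we have 60x ≡ 0 (mod 4) for all x, so g(x) ≡ 1 (mod 4).
But 0 ≢ 1 (mod 4), so 0 ∈ ℤ/124ℤ has no preimage. Therefore g is not surjective.
Since g is not surjective, we find the least positive k with g(k) = g(0): this means 60k ≡ 0 (mod 124), i.e. 124 ∣ 60k. Since gcd(60, 124) = 4, dividing through by 4 this holds exactly when 31 ∣ 15k, and as gcd(15, 31) = 1, exactly when 31 ∣ k.
The smallest positive such k is 31.

31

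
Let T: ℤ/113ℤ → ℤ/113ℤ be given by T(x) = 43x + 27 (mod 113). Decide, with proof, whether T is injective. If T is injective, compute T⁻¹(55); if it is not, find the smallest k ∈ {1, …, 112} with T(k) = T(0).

Recall: T is injective when T(s) = T(t) forces s = t.
If T(s) = T(t), then 43s ≡ 43t (mod 113). Because gcd(43, 113) = 1, we may cancel 43 to get s ≡ t (mod 113).
So T is injective.
We now compute 43⁻¹ mod 113 explicitly. Euclid's algorithm: 113 = 2·43 + 27, 43 = 1·27 + 16, 27 = 1·16 + 11, 16 = 1·11 + 5, 11 = 2·5 + 1; back-substituting gives 1 = 92·43 − 35·113, so 43⁻¹ ≡ 92 (mod 113).
Since T is injective, we find T⁻¹(55): we need 43x ≡ 55 − 27 ≡ 28 (mod 113). Using 43⁻¹ = 92: x ≡ 92·28 = 2576 = 22·113 + 90, so x = 90.
Check: T(90) = 43·90 + 27 = 3897 = 34·113 + 55 ≡ 55 (mod 113).

90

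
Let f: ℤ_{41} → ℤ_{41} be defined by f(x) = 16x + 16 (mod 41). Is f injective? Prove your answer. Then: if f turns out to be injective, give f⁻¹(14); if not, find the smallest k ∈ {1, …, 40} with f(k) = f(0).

5

If f(a) = f(b), then 16a ≡ 16b (mod 41). Because gcd(16, 41) = 1, we may cancel 16 to get a ≡ b (mod 41).
Therefore f is injective.
We now compute 16⁻¹ mod 41 explicitly. Euclid's algorithm: 41 = 2·16 + 9, 16 = 1·9 + 7, 9 = 1·7 + 2, 7 = 3·2 + 1; back-substituting gives 1 = 18·16 − 7·41, so 16⁻¹ ≡ 18 (mod 41).
Since f is injective, we find f⁻¹(14): we need 16x ≡ 14 − 16 ≡ 39 (mod 41). Using 16⁻¹ = 18: x ≡ 18·39 = 702 = 17·41 + 5, so x = 5.
Check: f(5) = 16·5 + 16 = 96 = 2·41 + 14 ≡ 14 (mod 41).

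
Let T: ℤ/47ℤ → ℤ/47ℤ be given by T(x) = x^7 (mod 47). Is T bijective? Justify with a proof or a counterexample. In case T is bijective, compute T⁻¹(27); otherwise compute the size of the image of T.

25

Since 47 is prime, the nonzero elements of ℤ/47ℤ form a cyclic group of order 46.
As gcd(7, 46) = 1, raising to the 7th power is a bijection on this group: if a^7 ≡ b^7 then (ab^{−1})^7 = 1, and the only element of order dividing gcd(7, 46) = 1 is 1, so a = b.
With T(0) = 0 this makes T injective on all of ℤ/47ℤ, hence bijective (finite equal-size domain and codomain). In particular T is bijective.
Since T is bijective, we find the preimage of 27. The inverse of x ↦ x^7 on (ℤ/47ℤ)^× is x ↦ x^33, because 7·33 = 231 = 5·46 + 1 ≡ 1 (mod 46) and x^{46} = 1 for x ≠ 0 (Fermat). So T⁻¹(27) = 27^33 mod 47.
Repeated squaring mod 47: 27^1 ≡ 27, 27^2 ≡ 27² = 729 ≡ 24, 27^4 ≡ 24² = 576 ≡ 12, 27^8 ≡ 12² = 144 ≡ 3, 27^16 ≡ 3² = 9, 27^32 ≡ 9² = 81 ≡ 34. Since 33 = 32 + 1, 27^33 ≡ 34·27: 34·27 = 918 ≡ 25. So 27^33 ≡ 25 (mod 47).
Hence T⁻¹(27) = 25.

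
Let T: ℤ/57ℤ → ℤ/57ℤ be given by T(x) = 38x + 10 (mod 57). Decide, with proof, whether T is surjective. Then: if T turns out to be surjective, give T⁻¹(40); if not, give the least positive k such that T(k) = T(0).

3

Since gcd(38, 57) = 19, we have 38x ≡ 0 (mod 19) for all x, so T(x) ≡ 10 (mod 19).
But 0 ≢ 10 (mod 19), so 0 ∈ ℤ/57ℤ has no preimage. Hence T is not surjective.
Since T is not surjective, we find the least positive k with T(k) = T(0): this means 38k ≡ 0 (mod 57), i.e. 57 ∣ 38k. Since gcd(38, 57) = 19, dividing through by 19 this holds exactly when 3 ∣ 2k, and as gcd(2, 3) = 1, exactly when 3 ∣ k.
The smallest positive such k is 3.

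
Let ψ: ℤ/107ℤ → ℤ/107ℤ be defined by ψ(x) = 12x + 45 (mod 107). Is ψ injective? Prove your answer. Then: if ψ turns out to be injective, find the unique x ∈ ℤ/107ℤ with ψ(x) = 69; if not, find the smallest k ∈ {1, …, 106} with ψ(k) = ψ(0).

Recall that ψ is injective when ψ(u) = ψ(v) forces u = v.
Suppose ψ(u) = ψ(v) in ℤ/107ℤ. Then 12u + 45 ≡ 12v + 45 (mod 107), hence 12(u − v) ≡ 0 (mod 107).
Since gcd(12, 107) = 1, 12 is invertible modulo 107, hence u − v ≡ 0 (mod 107), i.e. u = v.
Thus ψ is injective.
We now compute 12⁻¹ mod 107 explicitly. Euclid's algorithm: 107 = 8·12 + 11, 12 = 1·11 + 1; back-substituting gives 1 = 9·12 − 1·107, so 12⁻¹ ≡ 9 (mod 107).
Since ψ is injective, we compute ψ⁻¹(69): solve 12x + 45 ≡ 69 (mod 107), i.e. 12x ≡ 24 (mod 107).
Multiplying by 12⁻¹ = 9 gives x ≡ 9·24 = 216 = 2·107 + 2 ≡ 2 (mod 107).
Check: ψ(2) = 12·2 + 45 = 69 ≡ 69 (mod 107).

2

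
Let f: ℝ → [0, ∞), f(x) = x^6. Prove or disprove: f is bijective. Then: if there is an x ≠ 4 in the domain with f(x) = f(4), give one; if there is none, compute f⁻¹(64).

-4

f(4) = 4096 = (−4)^6 = f(−4) (since 6 is even), with 4 ≠ −4. So f is not injective, hence not bijective.
For the follow-up, such an x exists: taking x = −4 ∈ ℝ gives f(−4) = 4096 = f(4) with −4 ≠ 4.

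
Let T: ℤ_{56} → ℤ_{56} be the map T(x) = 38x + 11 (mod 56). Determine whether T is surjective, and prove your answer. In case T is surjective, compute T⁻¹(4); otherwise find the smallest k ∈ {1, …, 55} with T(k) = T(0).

28

Recall: surjectivity means every element of the codomain has a preimage under T.
Since gcd(38, 56) = 2, we have 38x ≡ 0 (mod 2) for all x, so T(x) ≡ 1 (mod 2).
But 0 ≢ 1 (mod 2), so 0 ∈ ℤ_{56} has no preimage. Therefore T is not surjective.
Since T is not surjective, we find the least positive k with T(k) = T(0): this means 38k ≡ 0 (mod 56), i.e. 56 ∣ 38k. Since gcd(38, 56) = 2, dividing through by 2 this holds exactly when 28 ∣ 19k, and as gcd(19, 28) = 1, exactly when 28 ∣ k.
The smallest positive such k is 28.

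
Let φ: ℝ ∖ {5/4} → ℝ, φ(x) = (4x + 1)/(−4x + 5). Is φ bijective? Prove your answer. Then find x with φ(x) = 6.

29/28

If φ(x) = −1, cross-multiplying gives −4(4x + 1) = 4(−4x + 5), which simplifies to −4 = 20 — false.  So −1 has no preimage and φ is not surjective.
So φ is not bijective.
Solving φ(x) = 6: cross-multiplying gives 4x + 1 = 6(−4x + 5), which rearranges to 28x = 29, so x = 29/28.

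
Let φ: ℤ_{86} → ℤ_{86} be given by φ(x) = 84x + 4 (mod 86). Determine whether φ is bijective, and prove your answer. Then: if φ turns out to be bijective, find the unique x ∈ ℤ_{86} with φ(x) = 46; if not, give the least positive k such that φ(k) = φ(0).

43

Recall that φ is injective if φ(a) = φ(b) implies a = b.
We have gcd(84, 86) = 2 > 1. Taking a = 0 and b = 43: φ(0) = 4 and φ(43) = 84·43 + 4 = 3616 ≡ 4 (mod 86).
So φ(0) = φ(43) while 0 ≠ 43, so φ is not injective, hence not bijective.
Since φ is not bijective, we find the least positive k with φ(k) = φ(0): this means 84k ≡ 0 (mod 86), i.e. 86 ∣ 84k. Since gcd(84, 86) = 2, dividing through by 2 this holds exactly when 43 ∣ 42k, and as gcd(42, 43) = 1, exactly when 43 ∣ k.
The smallest positive such k is 43.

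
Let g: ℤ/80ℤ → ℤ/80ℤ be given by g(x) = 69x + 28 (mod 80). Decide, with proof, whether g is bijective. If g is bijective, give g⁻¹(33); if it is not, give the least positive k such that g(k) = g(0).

If g(a) = g(b), then 69a ≡ 69b (mod 80). Because gcd(69, 80) = 1, we may cancel 69 to get a ≡ b (mod 80).
We now compute 69⁻¹ mod 80 explicitly. Euclid's algorithm: 80 = 1·69 + 11, 69 = 6·11 + 3, 11 = 3·3 + 2, 3 = 1·2 + 1; back-substituting gives 1 = 29·69 − 25·80, so 69⁻¹ ≡ 29 (mod 80).
For any y ∈ ℤ/80ℤ, x = 29(y − 28) mod 80 satisfies g(x) = 69·29(y − 28) + 28 ≡ y (since 69·29 ≡ 1 mod 80). So every y has a preimage.
Thus g is bijective.
Since g is bijective, we find g⁻¹(33): we need 69x ≡ 33 − 28 ≡ 5 (mod 80). Using 69⁻¹ = 29: x ≡ 29·5 = 145 = 1·80 + 65, so x = 65.
Check: g(65) = 69·65 + 28 = 4513 = 56·80 + 33 ≡ 33 (mod 80).

65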